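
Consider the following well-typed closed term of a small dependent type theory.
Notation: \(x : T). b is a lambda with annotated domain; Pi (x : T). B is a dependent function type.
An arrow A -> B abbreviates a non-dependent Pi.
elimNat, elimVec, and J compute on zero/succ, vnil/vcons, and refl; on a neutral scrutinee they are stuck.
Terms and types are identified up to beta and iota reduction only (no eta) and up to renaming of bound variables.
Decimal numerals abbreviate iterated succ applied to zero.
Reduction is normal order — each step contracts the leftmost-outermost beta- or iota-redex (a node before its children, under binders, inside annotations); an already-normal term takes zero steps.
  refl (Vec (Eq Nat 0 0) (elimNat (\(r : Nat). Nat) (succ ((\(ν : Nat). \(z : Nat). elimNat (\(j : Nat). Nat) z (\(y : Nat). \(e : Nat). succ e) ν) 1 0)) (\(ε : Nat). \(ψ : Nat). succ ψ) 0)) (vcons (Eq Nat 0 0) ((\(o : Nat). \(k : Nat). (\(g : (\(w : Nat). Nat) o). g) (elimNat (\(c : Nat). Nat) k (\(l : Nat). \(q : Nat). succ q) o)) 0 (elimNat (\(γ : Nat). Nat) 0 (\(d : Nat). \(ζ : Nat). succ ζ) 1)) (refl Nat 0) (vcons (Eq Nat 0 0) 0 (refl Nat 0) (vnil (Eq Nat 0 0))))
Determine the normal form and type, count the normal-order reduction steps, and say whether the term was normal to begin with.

reduced normal form:
  refl (Vec (Eq Nat 0 0) 2) (vcons (Eq Nat 0 0) 1 (refl Nat 0) (vcons (Eq Nat 0 0) 0 (refl Nat 0) (vnil (Eq Nat 0 0))))
inferred type:
  Eq (Vec (Eq Nat 0 0) 2) (vcons (Eq Nat 0 0) 1 (refl Nat 0) (vcons (Eq Nat 0 0) 0 (refl Nat 0) (vnil (Eq Nat 0 0)))) (vcons (Eq Nat 0 0) 1 (refl Nat 0) (vcons (Eq Nat 0 0) 0 (refl Nat 0) (vnil (Eq Nat 0 0))))
steps to reach normal form (normal order): 15
term was already normal: no
first contracted redex: an elimNat iota-redex


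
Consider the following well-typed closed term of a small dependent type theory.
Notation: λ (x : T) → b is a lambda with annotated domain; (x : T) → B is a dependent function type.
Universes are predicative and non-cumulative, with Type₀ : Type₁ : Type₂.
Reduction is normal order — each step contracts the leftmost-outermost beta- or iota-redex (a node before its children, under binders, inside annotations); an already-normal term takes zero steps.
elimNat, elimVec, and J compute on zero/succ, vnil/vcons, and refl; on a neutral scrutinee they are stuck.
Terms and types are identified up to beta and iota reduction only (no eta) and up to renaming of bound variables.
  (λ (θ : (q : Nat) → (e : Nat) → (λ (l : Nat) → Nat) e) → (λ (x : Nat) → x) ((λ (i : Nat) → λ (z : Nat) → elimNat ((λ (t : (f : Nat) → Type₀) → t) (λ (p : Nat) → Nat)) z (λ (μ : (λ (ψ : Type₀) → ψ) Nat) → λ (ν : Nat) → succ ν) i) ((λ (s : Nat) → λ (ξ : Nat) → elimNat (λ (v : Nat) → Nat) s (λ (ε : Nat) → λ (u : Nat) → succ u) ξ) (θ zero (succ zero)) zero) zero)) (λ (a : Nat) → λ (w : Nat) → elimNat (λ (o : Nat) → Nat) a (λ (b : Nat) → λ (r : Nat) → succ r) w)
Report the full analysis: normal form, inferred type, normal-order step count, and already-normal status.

resulting normal form:
  succ zero
the term's type:
  Nat
steps to reach normal form (normal order): 19
already normal: no
first contracted redex: a beta-redex


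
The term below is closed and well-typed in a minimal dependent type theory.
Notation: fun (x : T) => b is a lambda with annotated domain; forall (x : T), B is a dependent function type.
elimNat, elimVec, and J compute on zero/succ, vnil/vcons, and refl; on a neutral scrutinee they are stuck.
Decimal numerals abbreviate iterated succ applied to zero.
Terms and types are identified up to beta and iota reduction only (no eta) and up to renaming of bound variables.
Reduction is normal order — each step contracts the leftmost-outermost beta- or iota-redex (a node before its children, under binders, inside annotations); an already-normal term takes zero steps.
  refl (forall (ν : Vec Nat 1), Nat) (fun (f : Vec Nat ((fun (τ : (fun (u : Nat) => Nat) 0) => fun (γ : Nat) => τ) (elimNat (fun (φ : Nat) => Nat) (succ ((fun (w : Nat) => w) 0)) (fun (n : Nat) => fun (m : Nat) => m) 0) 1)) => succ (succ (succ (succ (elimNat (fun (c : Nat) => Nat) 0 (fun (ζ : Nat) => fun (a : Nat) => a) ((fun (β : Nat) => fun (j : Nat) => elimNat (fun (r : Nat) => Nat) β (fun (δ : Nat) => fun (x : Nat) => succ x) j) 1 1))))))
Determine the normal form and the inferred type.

normal form:
  refl (forall (ν : Vec Nat 1), Nat) (fun (f : Vec Nat 1) => 4)
the term's type:
  Eq (forall (ν : Vec Nat 1), Nat) (fun (f : Vec Nat 1) => 4) (fun (τ : Vec Nat 1) => 4)
observation: 17 normal-order steps separate the term from its normal form.


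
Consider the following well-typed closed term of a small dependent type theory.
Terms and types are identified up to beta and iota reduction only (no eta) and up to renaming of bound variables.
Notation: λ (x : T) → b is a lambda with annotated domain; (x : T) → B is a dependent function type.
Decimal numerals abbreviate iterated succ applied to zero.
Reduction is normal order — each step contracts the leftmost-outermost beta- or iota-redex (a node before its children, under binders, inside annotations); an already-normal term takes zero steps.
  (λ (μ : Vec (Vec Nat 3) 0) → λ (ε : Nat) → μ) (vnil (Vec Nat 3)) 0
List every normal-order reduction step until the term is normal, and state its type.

normal-order reduction sequence:
  (λ (μ : Vec (Vec Nat 3) 0) → λ (ε : Nat) → μ) (vnil (Vec Nat 3)) 0
  ~> (λ (μ : Nat) → vnil (Vec Nat 3)) 0
  ~> vnil (Vec Nat 3)
inferred type:
  Vec (Vec Nat 3) 0


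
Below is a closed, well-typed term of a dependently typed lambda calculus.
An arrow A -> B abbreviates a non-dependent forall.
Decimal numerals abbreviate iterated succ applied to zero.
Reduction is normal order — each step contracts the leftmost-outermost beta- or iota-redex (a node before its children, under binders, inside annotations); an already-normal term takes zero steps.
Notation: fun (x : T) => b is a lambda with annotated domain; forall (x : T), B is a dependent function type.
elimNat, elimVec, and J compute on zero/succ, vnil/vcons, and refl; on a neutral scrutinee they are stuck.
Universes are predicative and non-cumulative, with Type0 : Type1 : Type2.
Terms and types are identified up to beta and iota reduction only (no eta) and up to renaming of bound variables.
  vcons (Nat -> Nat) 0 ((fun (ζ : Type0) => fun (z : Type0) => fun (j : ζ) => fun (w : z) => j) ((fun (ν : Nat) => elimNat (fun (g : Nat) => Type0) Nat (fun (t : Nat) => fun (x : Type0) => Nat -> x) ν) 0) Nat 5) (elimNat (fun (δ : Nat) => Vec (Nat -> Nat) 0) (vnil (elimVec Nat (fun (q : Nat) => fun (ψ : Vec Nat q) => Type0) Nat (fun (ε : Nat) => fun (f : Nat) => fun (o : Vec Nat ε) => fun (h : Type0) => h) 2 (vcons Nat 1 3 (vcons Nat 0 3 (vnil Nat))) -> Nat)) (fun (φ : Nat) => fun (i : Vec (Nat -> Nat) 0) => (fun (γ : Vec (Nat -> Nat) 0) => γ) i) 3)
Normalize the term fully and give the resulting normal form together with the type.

resulting normal form:
  vcons (Nat -> Nat) 0 (fun (ζ : Nat) => 5) (vnil (Nat -> Nat))
inferred type:
  Vec (Nat -> Nat) 1


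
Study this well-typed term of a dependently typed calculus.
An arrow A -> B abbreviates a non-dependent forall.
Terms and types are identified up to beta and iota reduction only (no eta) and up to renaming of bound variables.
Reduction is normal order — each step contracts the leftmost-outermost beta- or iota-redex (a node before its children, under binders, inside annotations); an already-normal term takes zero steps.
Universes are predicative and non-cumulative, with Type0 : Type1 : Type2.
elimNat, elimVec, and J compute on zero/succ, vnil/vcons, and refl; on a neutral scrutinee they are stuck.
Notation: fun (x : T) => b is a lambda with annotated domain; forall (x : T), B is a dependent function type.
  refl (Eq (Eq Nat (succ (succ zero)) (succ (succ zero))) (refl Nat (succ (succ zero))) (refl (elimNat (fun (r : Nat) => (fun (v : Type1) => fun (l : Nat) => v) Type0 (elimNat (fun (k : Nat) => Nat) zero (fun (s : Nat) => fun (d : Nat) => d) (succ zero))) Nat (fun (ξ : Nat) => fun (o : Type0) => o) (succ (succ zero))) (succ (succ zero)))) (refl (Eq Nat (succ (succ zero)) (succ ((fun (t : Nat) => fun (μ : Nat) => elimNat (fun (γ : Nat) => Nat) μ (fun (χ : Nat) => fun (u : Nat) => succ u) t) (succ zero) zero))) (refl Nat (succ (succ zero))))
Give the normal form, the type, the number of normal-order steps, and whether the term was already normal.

resulting normal form:
  refl (Eq (Eq Nat (succ (succ zero)) (succ (succ zero))) (refl Nat (succ (succ zero))) (refl Nat (succ (succ zero)))) (refl (Eq Nat (succ (succ zero)) (succ (succ zero))) (refl Nat (succ (succ zero))))
type:
  Eq (Eq (Eq Nat (succ (succ zero)) (succ (succ zero))) (refl Nat (succ (succ zero))) (refl Nat (succ (succ zero)))) (refl (Eq Nat (succ (succ zero)) (succ (succ zero))) (refl Nat (succ (succ zero)))) (refl (Eq Nat (succ (succ zero)) (succ (succ zero))) (refl Nat (succ (succ zero))))
normal-order step count: 13
already normal: no
first contracted redex: an elimNat iota-redex


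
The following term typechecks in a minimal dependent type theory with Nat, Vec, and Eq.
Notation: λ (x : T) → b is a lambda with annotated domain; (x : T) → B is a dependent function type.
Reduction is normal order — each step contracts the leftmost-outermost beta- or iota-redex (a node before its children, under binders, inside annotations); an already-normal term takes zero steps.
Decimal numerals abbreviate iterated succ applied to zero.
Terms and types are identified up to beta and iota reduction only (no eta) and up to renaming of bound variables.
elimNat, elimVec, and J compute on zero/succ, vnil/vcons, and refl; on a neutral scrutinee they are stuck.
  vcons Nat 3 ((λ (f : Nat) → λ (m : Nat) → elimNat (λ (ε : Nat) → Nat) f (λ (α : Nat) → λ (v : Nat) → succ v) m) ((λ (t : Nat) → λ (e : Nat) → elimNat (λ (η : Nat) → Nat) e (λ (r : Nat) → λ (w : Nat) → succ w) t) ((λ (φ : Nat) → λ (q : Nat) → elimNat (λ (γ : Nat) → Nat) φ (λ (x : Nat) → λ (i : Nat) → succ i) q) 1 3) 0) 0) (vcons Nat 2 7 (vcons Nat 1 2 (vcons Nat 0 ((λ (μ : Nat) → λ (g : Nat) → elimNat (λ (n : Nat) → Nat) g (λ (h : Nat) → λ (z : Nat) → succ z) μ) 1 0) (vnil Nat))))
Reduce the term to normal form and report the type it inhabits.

normal form:
  vcons Nat 3 4 (vcons Nat 2 7 (vcons Nat 1 2 (vcons Nat 0 1 (vnil Nat))))
inferred type:
  Vec Nat 4
observation: normalization takes exactly 36 steps under the normal-order strategy.


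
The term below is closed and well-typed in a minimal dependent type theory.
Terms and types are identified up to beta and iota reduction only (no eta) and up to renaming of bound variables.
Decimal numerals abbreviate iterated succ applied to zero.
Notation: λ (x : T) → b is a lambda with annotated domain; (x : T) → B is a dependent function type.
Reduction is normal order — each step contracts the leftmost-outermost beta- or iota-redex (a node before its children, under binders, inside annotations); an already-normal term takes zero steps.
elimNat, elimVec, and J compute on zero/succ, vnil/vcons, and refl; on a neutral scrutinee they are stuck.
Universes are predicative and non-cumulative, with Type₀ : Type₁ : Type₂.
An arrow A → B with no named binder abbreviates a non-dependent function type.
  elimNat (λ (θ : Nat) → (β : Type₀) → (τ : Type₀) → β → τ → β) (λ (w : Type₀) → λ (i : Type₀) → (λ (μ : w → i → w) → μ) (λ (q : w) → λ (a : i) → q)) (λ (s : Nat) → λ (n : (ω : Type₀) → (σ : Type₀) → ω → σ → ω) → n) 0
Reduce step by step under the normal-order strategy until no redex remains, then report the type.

reduction (normal order):
  elimNat (λ (θ : Nat) → (β : Type₀) → (τ : Type₀) → β → τ → β) (λ (w : Type₀) → λ (i : Type₀) → (λ (μ : w → i → w) → μ) (λ (q : w) → λ (a : i) → q)) (λ (s : Nat) → λ (n : (ω : Type₀) → (σ : Type₀) → ω → σ → ω) → n) 0
  ~> λ (θ : Type₀) → λ (β : Type₀) → (λ (τ : θ → β → θ) → τ) (λ (w : θ) → λ (i : β) → w)
  ~> λ (θ : Type₀) → λ (β : Type₀) → λ (τ : θ) → λ (w : β) → τ
type:
  (θ : Type₀) → (β : Type₀) → θ → β → θ


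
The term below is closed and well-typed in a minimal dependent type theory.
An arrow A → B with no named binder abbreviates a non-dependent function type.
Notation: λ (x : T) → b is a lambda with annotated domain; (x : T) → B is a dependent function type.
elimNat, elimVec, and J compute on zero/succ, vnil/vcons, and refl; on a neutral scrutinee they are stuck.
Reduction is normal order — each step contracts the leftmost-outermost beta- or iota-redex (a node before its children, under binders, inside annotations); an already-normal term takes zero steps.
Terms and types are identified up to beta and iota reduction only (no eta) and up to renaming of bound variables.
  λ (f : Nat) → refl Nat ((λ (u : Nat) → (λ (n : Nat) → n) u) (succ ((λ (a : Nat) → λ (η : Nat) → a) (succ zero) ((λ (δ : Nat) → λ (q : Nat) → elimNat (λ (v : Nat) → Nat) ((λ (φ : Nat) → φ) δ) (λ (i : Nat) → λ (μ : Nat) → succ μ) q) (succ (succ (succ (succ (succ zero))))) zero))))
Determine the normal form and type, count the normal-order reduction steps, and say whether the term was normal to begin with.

normal form:
  λ (f : Nat) → refl Nat (succ (succ zero))
type:
  Nat → Eq Nat (succ (succ zero)) (succ (succ zero))
normal-order step count: 4
started in normal form: no
first contracted redex: a beta-redex


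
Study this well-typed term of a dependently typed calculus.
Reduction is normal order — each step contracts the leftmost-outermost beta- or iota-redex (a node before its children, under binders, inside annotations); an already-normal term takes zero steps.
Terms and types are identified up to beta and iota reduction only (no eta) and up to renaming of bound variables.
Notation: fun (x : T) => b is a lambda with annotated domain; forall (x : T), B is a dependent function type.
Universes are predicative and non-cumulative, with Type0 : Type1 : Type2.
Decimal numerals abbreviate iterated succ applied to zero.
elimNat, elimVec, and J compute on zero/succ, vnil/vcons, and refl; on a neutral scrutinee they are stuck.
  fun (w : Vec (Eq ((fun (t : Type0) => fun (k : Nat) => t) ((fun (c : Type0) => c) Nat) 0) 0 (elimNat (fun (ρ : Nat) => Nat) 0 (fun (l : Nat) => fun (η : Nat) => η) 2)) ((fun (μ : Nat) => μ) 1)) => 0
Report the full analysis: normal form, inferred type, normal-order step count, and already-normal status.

normal form:
  fun (w : Vec (Eq Nat 0 0) 1) => 0
the term's type:
  forall (w : Vec (Eq Nat 0 0) 1), Nat
normal-order step count: 11
already normal: no
first contracted redex: a beta-redex


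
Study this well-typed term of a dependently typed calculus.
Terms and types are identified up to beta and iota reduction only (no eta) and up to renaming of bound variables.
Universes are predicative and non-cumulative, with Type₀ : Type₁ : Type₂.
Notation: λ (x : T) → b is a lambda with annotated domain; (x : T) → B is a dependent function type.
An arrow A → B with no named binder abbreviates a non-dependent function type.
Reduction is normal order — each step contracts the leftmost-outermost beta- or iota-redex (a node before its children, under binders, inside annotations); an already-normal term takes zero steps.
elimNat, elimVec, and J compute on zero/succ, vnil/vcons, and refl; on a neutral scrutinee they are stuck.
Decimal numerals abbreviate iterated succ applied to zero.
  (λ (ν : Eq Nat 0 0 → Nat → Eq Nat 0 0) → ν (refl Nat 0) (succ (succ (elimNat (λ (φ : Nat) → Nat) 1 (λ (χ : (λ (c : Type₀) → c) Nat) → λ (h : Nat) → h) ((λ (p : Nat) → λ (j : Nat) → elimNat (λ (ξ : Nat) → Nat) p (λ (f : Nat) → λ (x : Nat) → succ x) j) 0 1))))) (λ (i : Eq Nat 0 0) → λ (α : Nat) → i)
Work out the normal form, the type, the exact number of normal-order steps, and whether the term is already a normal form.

reduced normal form:
  refl Nat 0
type:
  Eq Nat 0 0
normal-order step count: 3
term was already normal: no
first contracted redex: a beta-redex


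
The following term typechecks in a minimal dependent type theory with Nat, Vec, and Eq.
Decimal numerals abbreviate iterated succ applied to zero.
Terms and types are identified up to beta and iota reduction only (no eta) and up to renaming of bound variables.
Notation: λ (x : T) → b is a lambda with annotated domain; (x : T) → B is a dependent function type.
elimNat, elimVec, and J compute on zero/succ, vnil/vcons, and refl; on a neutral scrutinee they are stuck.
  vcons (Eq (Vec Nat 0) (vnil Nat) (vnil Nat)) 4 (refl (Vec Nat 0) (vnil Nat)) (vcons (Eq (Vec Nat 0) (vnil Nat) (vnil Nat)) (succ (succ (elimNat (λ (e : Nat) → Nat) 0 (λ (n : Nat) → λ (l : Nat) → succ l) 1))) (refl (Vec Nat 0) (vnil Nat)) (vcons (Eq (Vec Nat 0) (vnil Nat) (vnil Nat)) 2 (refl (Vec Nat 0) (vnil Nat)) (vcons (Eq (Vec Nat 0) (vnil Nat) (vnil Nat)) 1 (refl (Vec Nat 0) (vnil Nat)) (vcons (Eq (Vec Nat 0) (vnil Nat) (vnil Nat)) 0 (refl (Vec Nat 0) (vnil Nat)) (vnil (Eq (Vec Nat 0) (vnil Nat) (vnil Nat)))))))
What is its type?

inferred type:
  Vec (Eq (Vec Nat 0) (vnil Nat) (vnil Nat)) 5


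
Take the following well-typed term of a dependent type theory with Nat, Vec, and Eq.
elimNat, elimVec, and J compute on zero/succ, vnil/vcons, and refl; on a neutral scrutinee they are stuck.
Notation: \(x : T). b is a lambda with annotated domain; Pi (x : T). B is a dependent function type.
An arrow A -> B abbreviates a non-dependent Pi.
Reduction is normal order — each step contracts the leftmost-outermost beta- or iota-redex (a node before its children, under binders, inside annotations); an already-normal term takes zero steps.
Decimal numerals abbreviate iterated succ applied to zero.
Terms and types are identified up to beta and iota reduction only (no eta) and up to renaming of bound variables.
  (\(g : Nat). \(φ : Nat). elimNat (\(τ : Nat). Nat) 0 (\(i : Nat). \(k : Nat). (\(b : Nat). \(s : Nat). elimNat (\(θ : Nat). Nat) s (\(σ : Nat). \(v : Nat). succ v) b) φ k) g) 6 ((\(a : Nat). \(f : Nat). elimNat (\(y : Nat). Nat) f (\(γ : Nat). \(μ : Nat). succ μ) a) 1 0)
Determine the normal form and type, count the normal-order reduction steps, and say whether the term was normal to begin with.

resulting normal form:
  6
the term's type:
  Nat
reduction steps (normal order): 93
started in normal form: no
first contracted redex: a beta-redex


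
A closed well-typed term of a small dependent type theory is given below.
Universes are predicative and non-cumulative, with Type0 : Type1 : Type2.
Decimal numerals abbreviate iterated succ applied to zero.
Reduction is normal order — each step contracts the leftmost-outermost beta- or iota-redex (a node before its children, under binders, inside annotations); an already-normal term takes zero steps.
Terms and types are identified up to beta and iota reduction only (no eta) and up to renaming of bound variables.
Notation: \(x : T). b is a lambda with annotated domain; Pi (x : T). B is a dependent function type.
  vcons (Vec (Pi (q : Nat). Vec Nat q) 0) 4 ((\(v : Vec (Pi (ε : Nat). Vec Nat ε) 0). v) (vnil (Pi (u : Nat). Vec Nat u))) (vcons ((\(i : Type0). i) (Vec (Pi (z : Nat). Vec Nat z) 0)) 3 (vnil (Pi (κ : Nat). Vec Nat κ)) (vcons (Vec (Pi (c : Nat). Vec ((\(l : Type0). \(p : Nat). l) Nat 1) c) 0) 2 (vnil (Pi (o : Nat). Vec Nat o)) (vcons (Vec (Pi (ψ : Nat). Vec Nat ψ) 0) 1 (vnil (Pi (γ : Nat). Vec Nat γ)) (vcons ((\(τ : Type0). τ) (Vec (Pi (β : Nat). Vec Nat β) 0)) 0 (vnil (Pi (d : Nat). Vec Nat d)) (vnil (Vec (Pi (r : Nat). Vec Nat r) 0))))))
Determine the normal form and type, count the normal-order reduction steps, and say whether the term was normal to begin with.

normal form:
  vcons (Vec (Pi (q : Nat). Vec Nat q) 0) 4 (vnil (Pi (v : Nat). Vec Nat v)) (vcons (Vec (Pi (ε : Nat). Vec Nat ε) 0) 3 (vnil (Pi (u : Nat). Vec Nat u)) (vcons (Vec (Pi (i : Nat). Vec Nat i) 0) 2 (vnil (Pi (z : Nat). Vec Nat z)) (vcons (Vec (Pi (κ : Nat). Vec Nat κ) 0) 1 (vnil (Pi (c : Nat). Vec Nat c)) (vcons (Vec (Pi (l : Nat). Vec Nat l) 0) 0 (vnil (Pi (p : Nat). Vec Nat p)) (vnil (Vec (Pi (o : Nat). Vec Nat o) 0))))))
inferred type:
  Vec (Vec (Pi (q : Nat). Vec Nat q) 0) 5
reduction steps (normal order): 5
already normal: no
first redex: a beta-redex


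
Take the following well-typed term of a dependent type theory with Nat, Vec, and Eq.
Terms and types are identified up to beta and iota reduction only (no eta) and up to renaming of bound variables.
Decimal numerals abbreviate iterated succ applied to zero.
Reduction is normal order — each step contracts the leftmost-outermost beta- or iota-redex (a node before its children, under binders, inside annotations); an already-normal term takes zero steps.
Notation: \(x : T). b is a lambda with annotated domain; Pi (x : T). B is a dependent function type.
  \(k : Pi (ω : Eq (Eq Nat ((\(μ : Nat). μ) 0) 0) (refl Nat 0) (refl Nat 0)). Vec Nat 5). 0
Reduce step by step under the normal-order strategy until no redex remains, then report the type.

reduction (normal order):
  \(k : Pi (ω : Eq (Eq Nat ((\(μ : Nat). μ) 0) 0) (refl Nat 0) (refl Nat 0)). Vec Nat 5). 0
  ~> \(k : Pi (ω : Eq (Eq Nat 0 0) (refl Nat 0) (refl Nat 0)). Vec Nat 5). 0
the term's type:
  Pi (k : Pi (ω : Eq (Eq Nat 0 0) (refl Nat 0) (refl Nat 0)). Vec Nat 5). Nat


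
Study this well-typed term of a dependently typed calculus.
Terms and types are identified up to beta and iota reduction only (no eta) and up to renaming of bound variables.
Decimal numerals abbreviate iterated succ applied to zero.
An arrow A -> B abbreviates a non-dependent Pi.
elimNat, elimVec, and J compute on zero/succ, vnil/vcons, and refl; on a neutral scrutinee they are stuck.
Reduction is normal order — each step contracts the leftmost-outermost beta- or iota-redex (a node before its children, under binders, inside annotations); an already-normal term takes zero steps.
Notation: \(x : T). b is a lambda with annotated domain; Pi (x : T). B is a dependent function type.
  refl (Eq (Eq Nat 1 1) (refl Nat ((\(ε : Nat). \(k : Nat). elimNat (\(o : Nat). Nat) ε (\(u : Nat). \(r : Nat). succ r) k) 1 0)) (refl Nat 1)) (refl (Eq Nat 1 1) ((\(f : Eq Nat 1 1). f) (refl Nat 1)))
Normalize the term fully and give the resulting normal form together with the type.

resulting normal form:
  refl (Eq (Eq Nat 1 1) (refl Nat 1) (refl Nat 1)) (refl (Eq Nat 1 1) (refl Nat 1))
the term's type:
  Eq (Eq (Eq Nat 1 1) (refl Nat 1) (refl Nat 1)) (refl (Eq Nat 1 1) (refl Nat 1)) (refl (Eq Nat 1 1) (refl Nat 1))
observation: normalization takes exactly 4 steps under the normal-order strategy.


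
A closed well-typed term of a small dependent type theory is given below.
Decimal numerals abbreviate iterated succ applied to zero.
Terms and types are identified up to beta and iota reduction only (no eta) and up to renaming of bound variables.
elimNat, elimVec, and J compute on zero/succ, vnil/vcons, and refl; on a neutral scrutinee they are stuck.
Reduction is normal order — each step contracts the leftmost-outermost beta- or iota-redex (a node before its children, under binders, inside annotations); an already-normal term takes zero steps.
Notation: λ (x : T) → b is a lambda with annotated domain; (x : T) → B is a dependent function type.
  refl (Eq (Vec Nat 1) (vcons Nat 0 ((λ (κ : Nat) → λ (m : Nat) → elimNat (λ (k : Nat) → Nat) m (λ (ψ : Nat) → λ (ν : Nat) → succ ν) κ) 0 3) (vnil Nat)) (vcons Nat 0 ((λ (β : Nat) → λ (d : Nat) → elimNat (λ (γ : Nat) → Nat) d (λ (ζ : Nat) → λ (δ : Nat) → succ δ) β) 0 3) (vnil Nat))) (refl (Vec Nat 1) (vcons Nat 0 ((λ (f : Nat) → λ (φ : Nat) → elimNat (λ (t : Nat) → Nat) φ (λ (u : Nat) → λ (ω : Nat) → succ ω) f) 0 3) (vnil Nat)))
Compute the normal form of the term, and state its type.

reduced normal form:
  refl (Eq (Vec Nat 1) (vcons Nat 0 3 (vnil Nat)) (vcons Nat 0 3 (vnil Nat))) (refl (Vec Nat 1) (vcons Nat 0 3 (vnil Nat)))
type:
  Eq (Eq (Vec Nat 1) (vcons Nat 0 3 (vnil Nat)) (vcons Nat 0 3 (vnil Nat))) (refl (Vec Nat 1) (vcons Nat 0 3 (vnil Nat))) (refl (Vec Nat 1) (vcons Nat 0 3 (vnil Nat)))
observation: normalization takes exactly 9 steps under the normal-order strategy.


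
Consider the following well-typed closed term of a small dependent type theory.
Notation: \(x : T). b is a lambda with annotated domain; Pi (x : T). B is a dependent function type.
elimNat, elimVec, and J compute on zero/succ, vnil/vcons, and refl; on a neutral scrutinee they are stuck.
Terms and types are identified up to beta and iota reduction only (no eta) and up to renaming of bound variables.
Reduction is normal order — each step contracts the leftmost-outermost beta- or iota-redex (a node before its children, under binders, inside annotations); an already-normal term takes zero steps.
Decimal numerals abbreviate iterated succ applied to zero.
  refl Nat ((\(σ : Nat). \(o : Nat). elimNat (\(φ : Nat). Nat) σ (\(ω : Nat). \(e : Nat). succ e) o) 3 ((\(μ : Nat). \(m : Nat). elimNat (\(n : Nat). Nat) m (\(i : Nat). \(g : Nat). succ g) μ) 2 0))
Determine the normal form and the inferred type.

resulting normal form:
  refl Nat 5
type:
  Eq Nat 5 5
observation: 18 normal-order steps normalize the term, beginning with a beta-redex.


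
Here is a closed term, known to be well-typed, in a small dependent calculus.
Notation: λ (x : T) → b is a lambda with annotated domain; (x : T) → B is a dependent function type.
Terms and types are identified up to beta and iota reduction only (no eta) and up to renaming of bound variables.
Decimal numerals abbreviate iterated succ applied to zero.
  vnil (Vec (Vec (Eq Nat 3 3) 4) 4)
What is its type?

the term's type:
  Vec (Vec (Vec (Eq Nat 3 3) 4) 4) 0


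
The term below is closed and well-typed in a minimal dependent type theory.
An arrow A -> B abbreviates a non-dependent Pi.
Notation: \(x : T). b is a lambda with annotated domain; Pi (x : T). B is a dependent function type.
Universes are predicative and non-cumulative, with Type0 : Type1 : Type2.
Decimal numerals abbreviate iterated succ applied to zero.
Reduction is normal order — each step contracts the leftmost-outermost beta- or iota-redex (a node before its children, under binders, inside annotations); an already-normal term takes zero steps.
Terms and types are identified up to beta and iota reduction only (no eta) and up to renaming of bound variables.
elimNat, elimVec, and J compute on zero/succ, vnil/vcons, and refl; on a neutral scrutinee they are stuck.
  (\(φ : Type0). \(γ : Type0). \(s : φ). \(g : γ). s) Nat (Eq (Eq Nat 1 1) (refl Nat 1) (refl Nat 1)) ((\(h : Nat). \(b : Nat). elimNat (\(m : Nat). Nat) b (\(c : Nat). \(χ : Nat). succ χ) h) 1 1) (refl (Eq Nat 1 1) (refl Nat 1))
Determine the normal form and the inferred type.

normal form:
  2
the term's type:
  Nat
observation: contracting a beta-redex first, the term normalizes in 10 steps.


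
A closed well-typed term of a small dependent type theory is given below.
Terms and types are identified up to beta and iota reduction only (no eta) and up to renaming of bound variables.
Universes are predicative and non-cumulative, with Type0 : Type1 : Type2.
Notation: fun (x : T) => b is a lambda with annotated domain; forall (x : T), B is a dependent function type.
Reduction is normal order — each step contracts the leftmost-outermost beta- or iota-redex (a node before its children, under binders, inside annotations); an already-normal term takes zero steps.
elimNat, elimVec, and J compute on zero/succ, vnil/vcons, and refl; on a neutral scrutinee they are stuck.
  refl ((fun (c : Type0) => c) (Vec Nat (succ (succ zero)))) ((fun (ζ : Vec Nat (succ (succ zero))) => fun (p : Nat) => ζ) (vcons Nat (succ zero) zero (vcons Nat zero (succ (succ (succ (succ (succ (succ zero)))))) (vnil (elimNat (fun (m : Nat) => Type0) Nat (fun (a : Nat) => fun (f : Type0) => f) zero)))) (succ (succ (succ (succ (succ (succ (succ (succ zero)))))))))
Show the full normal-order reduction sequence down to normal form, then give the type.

normal-order reduction:
  refl ((fun (c : Type0) => c) (Vec Nat (succ (succ zero)))) ((fun (ζ : Vec Nat (succ (succ zero))) => fun (p : Nat) => ζ) (vcons Nat (succ zero) zero (vcons Nat zero (succ (succ (succ (succ (succ (succ zero)))))) (vnil (elimNat (fun (m : Nat) => Type0) Nat (fun (a : Nat) => fun (f : Type0) => f) zero)))) (succ (succ (succ (succ (succ (succ (succ (succ zero)))))))))
  ~> refl (Vec Nat (succ (succ zero))) ((fun (c : Vec Nat (succ (succ zero))) => fun (ζ : Nat) => c) (vcons Nat (succ zero) zero (vcons Nat zero (succ (succ (succ (succ (succ (succ zero)))))) (vnil (elimNat (fun (p : Nat) => Type0) Nat (fun (m : Nat) => fun (a : Type0) => a) zero)))) (succ (succ (succ (succ (succ (succ (succ (succ zero)))))))))
  ~> refl (Vec Nat (succ (succ zero))) ((fun (c : Nat) => vcons Nat (succ zero) zero (vcons Nat zero (succ (succ (succ (succ (succ (succ zero)))))) (vnil (elimNat (fun (ζ : Nat) => Type0) Nat (fun (p : Nat) => fun (m : Type0) => m) zero)))) (succ (succ (succ (succ (succ (succ (succ (succ zero)))))))))
  ~> refl (Vec Nat (succ (succ zero))) (vcons Nat (succ zero) zero (vcons Nat zero (succ (succ (succ (succ (succ (succ zero)))))) (vnil (elimNat (fun (c : Nat) => Type0) Nat (fun (ζ : Nat) => fun (p : Type0) => p) zero))))
  ~> refl (Vec Nat (succ (succ zero))) (vcons Nat (succ zero) zero (vcons Nat zero (succ (succ (succ (succ (succ (succ zero)))))) (vnil Nat)))
the term's type:
  Eq (Vec Nat (succ (succ zero))) (vcons Nat (succ zero) zero (vcons Nat zero (succ (succ (succ (succ (succ (succ zero)))))) (vnil Nat))) (vcons Nat (succ zero) zero (vcons Nat zero (succ (succ (succ (succ (succ (succ zero)))))) (vnil Nat)))


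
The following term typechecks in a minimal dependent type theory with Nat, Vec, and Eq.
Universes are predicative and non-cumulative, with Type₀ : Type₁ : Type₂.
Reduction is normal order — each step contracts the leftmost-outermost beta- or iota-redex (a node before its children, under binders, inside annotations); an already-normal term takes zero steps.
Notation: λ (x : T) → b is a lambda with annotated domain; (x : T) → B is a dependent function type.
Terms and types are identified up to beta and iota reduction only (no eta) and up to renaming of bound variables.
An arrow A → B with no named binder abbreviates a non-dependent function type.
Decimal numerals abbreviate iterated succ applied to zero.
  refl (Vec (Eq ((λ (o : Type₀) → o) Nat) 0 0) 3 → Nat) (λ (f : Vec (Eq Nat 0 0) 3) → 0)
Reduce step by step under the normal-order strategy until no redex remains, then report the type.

normal-order reduction:
  refl (Vec (Eq ((λ (o : Type₀) → o) Nat) 0 0) 3 → Nat) (λ (f : Vec (Eq Nat 0 0) 3) → 0)
  ~> refl (Vec (Eq Nat 0 0) 3 → Nat) (λ (o : Vec (Eq Nat 0 0) 3) → 0)
the term's type:
  Eq (Vec (Eq Nat 0 0) 3 → Nat) (λ (o : Vec (Eq Nat 0 0) 3) → 0) (λ (f : Vec (Eq Nat 0 0) 3) → 0)


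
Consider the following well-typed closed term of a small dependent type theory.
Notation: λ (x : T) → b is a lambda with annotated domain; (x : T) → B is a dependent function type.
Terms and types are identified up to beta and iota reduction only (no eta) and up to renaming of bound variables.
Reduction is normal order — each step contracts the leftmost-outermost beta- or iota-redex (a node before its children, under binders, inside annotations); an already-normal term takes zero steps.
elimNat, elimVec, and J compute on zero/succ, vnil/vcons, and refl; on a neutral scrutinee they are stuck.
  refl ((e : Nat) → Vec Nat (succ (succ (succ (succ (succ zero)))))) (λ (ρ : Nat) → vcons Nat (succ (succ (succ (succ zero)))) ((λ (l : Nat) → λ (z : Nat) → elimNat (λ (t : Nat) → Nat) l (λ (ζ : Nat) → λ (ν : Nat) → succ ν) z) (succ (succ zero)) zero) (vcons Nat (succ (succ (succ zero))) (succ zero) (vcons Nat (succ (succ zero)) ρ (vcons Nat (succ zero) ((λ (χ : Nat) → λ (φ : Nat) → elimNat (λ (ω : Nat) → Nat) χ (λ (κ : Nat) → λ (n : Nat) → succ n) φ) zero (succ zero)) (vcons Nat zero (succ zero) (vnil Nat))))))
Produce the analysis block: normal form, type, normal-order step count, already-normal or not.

reduced normal form:
  refl ((e : Nat) → Vec Nat (succ (succ (succ (succ (succ zero)))))) (λ (ρ : Nat) → vcons Nat (succ (succ (succ (succ zero)))) (succ (succ zero)) (vcons Nat (succ (succ (succ zero))) (succ zero) (vcons Nat (succ (succ zero)) ρ (vcons Nat (succ zero) (succ zero) (vcons Nat zero (succ zero) (vnil Nat))))))
the term's type:
  Eq ((e : Nat) → Vec Nat (succ (succ (succ (succ (succ zero)))))) (λ (ρ : Nat) → vcons Nat (succ (succ (succ (succ zero)))) (succ (succ zero)) (vcons Nat (succ (succ (succ zero))) (succ zero) (vcons Nat (succ (succ zero)) ρ (vcons Nat (succ zero) (succ zero) (vcons Nat zero (succ zero) (vnil Nat)))))) (λ (l : Nat) → vcons Nat (succ (succ (succ (succ zero)))) (succ (succ zero)) (vcons Nat (succ (succ (succ zero))) (succ zero) (vcons Nat (succ (succ zero)) l (vcons Nat (succ zero) (succ zero) (vcons Nat zero (succ zero) (vnil Nat))))))
normal-order step count: 9
term was already normal: no
first redex: a beta-redex


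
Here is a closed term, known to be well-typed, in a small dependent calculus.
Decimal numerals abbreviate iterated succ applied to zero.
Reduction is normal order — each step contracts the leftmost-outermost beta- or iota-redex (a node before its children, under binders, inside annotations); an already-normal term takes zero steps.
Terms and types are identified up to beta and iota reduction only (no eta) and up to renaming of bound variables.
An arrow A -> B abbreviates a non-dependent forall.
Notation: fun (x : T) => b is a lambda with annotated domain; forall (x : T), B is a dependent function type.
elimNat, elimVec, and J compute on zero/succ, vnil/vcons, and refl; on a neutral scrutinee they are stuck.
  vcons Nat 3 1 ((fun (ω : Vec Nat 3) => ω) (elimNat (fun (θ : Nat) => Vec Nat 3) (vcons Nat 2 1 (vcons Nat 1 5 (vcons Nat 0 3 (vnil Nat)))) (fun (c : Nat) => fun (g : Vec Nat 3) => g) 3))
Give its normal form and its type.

resulting normal form:
  vcons Nat 3 1 (vcons Nat 2 1 (vcons Nat 1 5 (vcons Nat 0 3 (vnil Nat))))
inferred type:
  Vec Nat 4
observation: reduction starts at a beta-redex, and 11 normal-order steps reach the normal form.


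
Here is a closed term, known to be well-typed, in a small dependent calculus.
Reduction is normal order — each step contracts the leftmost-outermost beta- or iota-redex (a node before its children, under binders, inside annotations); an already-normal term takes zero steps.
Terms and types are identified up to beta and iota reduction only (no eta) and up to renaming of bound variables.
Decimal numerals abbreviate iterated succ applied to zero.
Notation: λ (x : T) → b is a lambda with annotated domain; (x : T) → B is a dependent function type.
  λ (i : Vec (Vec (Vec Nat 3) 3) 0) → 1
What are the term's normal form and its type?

normal form:
  λ (i : Vec (Vec (Vec Nat 3) 3) 0) → 1
type:
  (i : Vec (Vec (Vec Nat 3) 3) 0) → Nat
observation: no redex remains anywhere in the term; it is its own normal form.


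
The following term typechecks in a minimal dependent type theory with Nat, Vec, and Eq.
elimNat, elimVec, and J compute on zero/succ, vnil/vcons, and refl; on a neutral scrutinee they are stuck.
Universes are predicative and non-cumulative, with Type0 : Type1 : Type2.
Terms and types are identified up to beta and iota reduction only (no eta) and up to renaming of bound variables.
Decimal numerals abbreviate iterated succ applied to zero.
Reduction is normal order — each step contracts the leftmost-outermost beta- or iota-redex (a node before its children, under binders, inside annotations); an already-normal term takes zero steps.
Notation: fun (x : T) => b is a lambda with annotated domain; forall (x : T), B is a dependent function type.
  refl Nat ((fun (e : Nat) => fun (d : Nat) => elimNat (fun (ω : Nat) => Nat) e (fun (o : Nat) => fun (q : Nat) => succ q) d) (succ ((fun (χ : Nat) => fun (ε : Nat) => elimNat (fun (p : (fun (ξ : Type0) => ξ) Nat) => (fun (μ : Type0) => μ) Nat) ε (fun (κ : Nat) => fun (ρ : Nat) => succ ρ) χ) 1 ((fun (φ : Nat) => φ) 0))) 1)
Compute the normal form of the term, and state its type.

reduced normal form:
  refl Nat 3
inferred type:
  Eq Nat 3 3
observation: contracting a beta-redex first, the term normalizes in 13 steps.


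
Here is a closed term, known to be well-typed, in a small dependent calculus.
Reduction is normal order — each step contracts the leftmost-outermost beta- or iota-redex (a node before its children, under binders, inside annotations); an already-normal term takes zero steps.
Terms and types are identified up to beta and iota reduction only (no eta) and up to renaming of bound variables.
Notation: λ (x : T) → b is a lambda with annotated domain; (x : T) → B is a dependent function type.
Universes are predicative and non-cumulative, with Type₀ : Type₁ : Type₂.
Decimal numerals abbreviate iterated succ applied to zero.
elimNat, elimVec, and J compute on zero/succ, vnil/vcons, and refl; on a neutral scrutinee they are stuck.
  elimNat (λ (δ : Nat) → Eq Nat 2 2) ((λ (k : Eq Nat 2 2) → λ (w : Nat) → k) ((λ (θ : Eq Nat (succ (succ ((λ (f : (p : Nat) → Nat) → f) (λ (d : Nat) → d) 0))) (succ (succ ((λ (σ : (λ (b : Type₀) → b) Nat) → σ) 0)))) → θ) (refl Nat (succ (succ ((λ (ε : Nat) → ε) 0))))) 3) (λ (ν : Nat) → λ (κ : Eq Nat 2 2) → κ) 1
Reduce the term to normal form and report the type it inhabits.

reduced normal form:
  refl Nat 2
type:
  Eq Nat 2 2
observation: the first redex contracted is an elimNat iota-redex; the normal form is reached in 8 normal-order steps.


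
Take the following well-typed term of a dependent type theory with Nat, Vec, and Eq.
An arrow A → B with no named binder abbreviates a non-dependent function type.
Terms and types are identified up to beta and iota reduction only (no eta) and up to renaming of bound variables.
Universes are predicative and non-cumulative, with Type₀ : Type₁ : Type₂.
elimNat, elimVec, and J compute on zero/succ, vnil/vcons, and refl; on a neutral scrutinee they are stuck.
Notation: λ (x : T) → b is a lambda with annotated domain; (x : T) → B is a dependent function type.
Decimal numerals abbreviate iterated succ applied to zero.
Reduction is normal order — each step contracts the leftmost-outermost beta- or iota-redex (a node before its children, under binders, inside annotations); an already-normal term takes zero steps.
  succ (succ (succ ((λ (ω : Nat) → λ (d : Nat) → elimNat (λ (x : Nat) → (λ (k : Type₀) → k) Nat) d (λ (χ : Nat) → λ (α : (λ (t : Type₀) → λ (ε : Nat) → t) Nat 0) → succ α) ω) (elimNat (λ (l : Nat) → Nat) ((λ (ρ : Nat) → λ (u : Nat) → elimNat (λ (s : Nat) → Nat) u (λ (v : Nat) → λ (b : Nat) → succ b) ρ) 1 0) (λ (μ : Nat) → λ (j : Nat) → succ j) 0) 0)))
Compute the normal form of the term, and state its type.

normal form:
  4
the term's type:
  Nat
observation: the leftmost-outermost redex is a beta-redex, and normalization takes 16 steps.


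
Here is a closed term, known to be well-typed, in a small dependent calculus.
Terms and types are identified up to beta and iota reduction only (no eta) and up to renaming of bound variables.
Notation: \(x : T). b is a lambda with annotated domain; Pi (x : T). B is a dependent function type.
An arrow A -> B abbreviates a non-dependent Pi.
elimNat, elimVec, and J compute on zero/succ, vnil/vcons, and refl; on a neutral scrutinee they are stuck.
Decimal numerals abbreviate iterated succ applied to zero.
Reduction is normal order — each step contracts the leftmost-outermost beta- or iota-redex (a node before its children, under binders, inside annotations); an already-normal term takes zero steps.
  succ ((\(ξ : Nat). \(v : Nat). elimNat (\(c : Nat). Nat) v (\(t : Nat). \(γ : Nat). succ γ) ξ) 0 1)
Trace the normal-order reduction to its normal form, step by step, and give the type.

reduction (normal order):
  succ ((\(ξ : Nat). \(v : Nat). elimNat (\(c : Nat). Nat) v (\(t : Nat). \(γ : Nat). succ γ) ξ) 0 1)
  ~> succ ((\(ξ : Nat). elimNat (\(v : Nat). Nat) ξ (\(c : Nat). \(t : Nat). succ t) 0) 1)
  ~> succ (elimNat (\(ξ : Nat). Nat) 1 (\(v : Nat). \(c : Nat). succ c) 0)
  ~> 2
type:
  Nat
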